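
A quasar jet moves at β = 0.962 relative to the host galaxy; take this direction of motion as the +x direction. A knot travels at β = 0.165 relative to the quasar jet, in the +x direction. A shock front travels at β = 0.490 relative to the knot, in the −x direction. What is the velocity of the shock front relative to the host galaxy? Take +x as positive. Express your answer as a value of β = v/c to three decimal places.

Apply u = (u' + v)/(1 + u'v/c²) successively, working outward toward the host galaxy.
Start: velocity of the quasar jet relative to the host galaxy = 0.9620c.
Compose with the knot (u' = 0.165 in the quasar jet frame): u_1 = (0.165 + 0.962) / (1 + 0.165·0.962) = 1.1270/1.1587 = 0.9726.
Compose with the shock front (u' = -0.490 in the knot frame): u_2 = (-0.490 + 0.973) / (1 + (-0.490)·0.973) = 0.4826/0.5234 = 0.9220.

β = +0.922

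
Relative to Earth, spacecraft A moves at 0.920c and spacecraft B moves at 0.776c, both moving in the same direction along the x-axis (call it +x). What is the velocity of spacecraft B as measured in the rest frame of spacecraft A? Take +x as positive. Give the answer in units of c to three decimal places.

-0.503c

β_A = 0.920, β_B = 0.776.
Transform to A's frame with the inverse velocity-addition law: u' = (u − v)/(1 − uv/c²), taking u = β_B and v = β_A.
u' = (0.776 − 0.920) / (1 − (0.920)(0.776)) = -0.1440/0.2861 = -0.5034.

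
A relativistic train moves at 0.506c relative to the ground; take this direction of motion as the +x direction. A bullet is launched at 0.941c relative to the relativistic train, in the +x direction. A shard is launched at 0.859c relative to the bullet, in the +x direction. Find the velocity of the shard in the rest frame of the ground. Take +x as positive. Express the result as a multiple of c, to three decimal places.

0.998c

Apply u = (u' + v)/(1 + u'v/c²) successively, working outward toward the ground.
Start: velocity of the relativistic train relative to the ground = 0.5060c.
Compose with the bullet (u' = 0.941 in the relativistic train frame): u_1 = (0.941 + 0.506) / (1 + 0.941·0.506) = 1.4470/1.4761 = 0.9803.
Compose with the shard (u' = 0.859 in the bullet frame): u_2 = (0.859 + 0.980) / (1 + 0.859·0.980) = 1.8393/1.8420 = 0.9985.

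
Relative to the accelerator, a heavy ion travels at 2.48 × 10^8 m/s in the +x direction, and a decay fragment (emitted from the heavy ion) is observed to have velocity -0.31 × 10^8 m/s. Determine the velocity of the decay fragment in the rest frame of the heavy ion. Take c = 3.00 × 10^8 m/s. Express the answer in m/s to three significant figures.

v = 0.827c, u = -0.103c.
Invert the composition law: u' = (u − v)/(1 − uv/c²).
u' = (-0.103 − 0.827) / (1 − (-0.103)(0.827)) = -0.9300/1.0854 = -0.8568.
u' = -0.8568 × 3.00 × 10^8 m/s.

-2.57 × 10^8 m/s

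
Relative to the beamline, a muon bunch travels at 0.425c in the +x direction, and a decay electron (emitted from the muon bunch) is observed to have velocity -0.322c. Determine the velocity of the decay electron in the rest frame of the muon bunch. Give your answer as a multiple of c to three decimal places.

Invert the composition law: u' = (u − v)/(1 − uv/c²).
u' = (-0.322 − 0.425) / (1 − (-0.322)(0.425)) = -0.7470/1.1368 = -0.6571.

-0.657c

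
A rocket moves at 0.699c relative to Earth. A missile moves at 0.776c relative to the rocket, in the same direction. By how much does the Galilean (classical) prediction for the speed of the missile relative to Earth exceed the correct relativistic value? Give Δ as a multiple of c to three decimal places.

Δ = 0.519c

Galilean: u_cl = 0.776 + 0.699 = 1.4750.
Relativistic: u_rel = (0.776 + 0.699) / (1 + 0.776·0.699) = 1.4750/1.5424 = 0.9563.
Δ = 1.4750 − 0.9563 = 0.5187.
(The classical prediction exceeds c; the relativistic result does not.)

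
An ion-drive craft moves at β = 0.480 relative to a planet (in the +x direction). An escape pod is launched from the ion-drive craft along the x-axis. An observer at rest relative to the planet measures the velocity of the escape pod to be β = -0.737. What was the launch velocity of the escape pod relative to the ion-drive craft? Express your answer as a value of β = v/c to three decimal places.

β = -0.899

Invert the composition law: u' = (u − v)/(1 − uv/c²).
u' = (-0.737 − 0.480) / (1 − (-0.737)(0.480)) = -1.2170/1.3538 = -0.8990.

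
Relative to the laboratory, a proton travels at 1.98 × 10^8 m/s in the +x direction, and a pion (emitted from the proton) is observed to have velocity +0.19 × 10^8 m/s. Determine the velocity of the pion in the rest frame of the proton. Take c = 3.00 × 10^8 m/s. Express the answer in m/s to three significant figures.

-1.87 × 10^8 m/s

v = 0.660c, u = 0.063c.
Invert the composition law: u' = (u − v)/(1 − uv/c²).
u' = (0.063 − 0.660) / (1 − (0.063)(0.660)) = -0.5967/0.9582 = -0.6227.
u' = -0.6227 × 3.00 × 10^8 m/s.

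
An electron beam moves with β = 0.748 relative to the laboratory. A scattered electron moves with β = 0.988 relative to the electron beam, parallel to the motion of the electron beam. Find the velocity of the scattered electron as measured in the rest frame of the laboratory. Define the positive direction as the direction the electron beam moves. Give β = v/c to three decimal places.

β = 0.998

With v = 0.748 and u' = 0.988 (in units of c),
u = (u' + v)/(1 + u'v/c²):
u = (0.988 + 0.748) / (1 + 0.988·0.748) = 1.7360/1.7390 = 0.9983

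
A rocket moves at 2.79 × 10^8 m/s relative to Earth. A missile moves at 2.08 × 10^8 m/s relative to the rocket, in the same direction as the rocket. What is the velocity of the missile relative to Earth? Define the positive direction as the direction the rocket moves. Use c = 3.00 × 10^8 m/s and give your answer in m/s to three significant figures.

In units of c (dividing by 3.00 × 10^8 m/s): v = 0.930, u' = 0.693.
u = (u' + v)/(1 + u'v/c²):
u = (0.693 + 0.930) / (1 + 0.693·0.930) = 1.6233/1.6448 = 0.9869
Converting back: u = 0.9869 × 3.00 × 10^8 m/s.

2.96 × 10^8 m/s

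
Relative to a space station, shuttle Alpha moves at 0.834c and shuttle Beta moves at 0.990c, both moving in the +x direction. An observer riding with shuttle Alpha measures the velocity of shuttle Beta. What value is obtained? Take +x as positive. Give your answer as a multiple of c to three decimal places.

+0.895c

β_A = 0.834, β_B = 0.990.
Transform to A's frame with the inverse velocity-addition law: u' = (u − v)/(1 − uv/c²), taking u = β_B and v = β_A.
u' = (0.990 − 0.834) / (1 − (0.834)(0.990)) = 0.1560/0.1743 = 0.8948.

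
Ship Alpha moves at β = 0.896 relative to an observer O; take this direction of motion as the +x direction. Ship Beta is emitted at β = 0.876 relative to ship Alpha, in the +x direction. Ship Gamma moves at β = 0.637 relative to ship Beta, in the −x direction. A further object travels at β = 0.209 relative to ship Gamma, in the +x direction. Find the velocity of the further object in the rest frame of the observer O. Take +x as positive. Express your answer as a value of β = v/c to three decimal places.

β = +0.979

Apply u = (u' + v)/(1 + u'v/c²) successively, working outward toward the observer O.
Start: velocity of ship Alpha relative to the observer O = 0.8960c.
Compose with ship Beta (u' = 0.876 in ship Alpha frame): u_1 = (0.876 + 0.896) / (1 + 0.876·0.896) = 1.7720/1.7849 = 0.9928.
Compose with ship Gamma (u' = -0.637 in ship Beta frame): u_2 = (-0.637 + 0.993) / (1 + (-0.637)·0.993) = 0.3558/0.3676 = 0.9678.
Compose with the further object (u' = 0.209 in ship Gamma frame): u_3 = (0.209 + 0.968) / (1 + 0.209·0.968) = 1.1768/1.2023 = 0.9788.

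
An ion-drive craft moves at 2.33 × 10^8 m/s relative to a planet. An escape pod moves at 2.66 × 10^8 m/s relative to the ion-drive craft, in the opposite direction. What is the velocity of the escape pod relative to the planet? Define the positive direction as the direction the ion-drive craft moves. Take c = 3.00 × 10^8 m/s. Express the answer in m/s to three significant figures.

-1.06 × 10^8 m/s

In units of c (dividing by 3.00 × 10^8 m/s): v = 0.777, u' = -0.887.
u = (u' + v)/(1 + u'v/c²):
u = (-0.887 + 0.777) / (1 + (-0.887)·0.777) = -0.1100/0.3114 = -0.3533
Converting back: u = -0.3533 × 3.00 × 10^8 m/s.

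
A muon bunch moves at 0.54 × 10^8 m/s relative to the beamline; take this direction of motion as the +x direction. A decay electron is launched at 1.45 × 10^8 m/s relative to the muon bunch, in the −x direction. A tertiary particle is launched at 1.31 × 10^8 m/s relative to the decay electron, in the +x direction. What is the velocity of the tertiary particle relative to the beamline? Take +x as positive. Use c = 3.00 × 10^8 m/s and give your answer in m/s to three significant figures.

+3.66 × 10^7 m/s

Apply u = (u' + v)/(1 + u'v/c²) successively, working outward toward the beamline.
(Dividing each given speed by c = 3.00 × 10^8 m/s to work in units of c.)
Start: velocity of the muon bunch relative to the beamline = 0.1800c.
Compose with the decay electron (u' = -0.483 in the muon bunch frame): u_1 = (-0.483 + 0.180) / (1 + (-0.483)·0.180) = -0.3033/0.9130 = -0.3322.
Compose with the tertiary particle (u' = 0.437 in the decay electron frame): u_2 = (0.437 + (-0.332)) / (1 + 0.437·(-0.332)) = 0.1044/0.8549 = 0.1221.
So u = 0.1221 × 3.00 × 10^8 m/s.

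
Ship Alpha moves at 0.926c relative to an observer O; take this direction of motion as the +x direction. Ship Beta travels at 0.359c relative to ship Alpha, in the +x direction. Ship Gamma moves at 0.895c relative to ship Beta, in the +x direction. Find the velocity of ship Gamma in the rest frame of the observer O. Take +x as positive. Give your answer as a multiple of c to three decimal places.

Apply u = (u' + v)/(1 + u'v/c²) successively, working outward toward the observer O.
Start: velocity of ship Alpha relative to the observer O = 0.9260c.
Compose with ship Beta (u' = 0.359 in ship Alpha frame): u_1 = (0.359 + 0.926) / (1 + 0.359·0.926) = 1.2850/1.3324 = 0.9644.
Compose with ship Gamma (u' = 0.895 in ship Beta frame): u_2 = (0.895 + 0.964) / (1 + 0.895·0.964) = 1.8594/1.8631 = 0.9980.

0.998c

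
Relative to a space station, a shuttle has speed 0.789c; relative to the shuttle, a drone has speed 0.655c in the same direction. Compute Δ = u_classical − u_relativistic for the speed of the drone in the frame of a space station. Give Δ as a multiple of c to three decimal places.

Δ = 0.492c

Galilean: u_cl = 0.655 + 0.789 = 1.4440.
Relativistic: u_rel = (0.655 + 0.789) / (1 + 0.655·0.789) = 1.4440/1.5168 = 0.9520.
Δ = 1.4440 − 0.9520 = 0.4920.
(The classical prediction exceeds c; the relativistic result does not.)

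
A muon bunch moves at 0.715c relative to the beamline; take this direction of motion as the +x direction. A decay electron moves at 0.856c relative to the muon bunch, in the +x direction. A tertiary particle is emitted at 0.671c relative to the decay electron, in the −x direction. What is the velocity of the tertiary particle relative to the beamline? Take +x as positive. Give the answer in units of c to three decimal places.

+0.877c

Apply u = (u' + v)/(1 + u'v/c²) successively, working outward toward the beamline.
Start: velocity of the muon bunch relative to the beamline = 0.7150c.
Compose with the decay electron (u' = 0.856 in the muon bunch frame): u_1 = (0.856 + 0.715) / (1 + 0.856·0.715) = 1.5710/1.6120 = 0.9745.
Compose with the tertiary particle (u' = -0.671 in the decay electron frame): u_2 = (-0.671 + 0.975) / (1 + (-0.671)·0.975) = 0.3035/0.3461 = 0.8771.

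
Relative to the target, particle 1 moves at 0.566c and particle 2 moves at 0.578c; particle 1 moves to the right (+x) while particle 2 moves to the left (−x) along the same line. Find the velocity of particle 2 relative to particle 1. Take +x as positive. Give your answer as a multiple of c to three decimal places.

β_A = 0.566, β_B = -0.578.
Transform to A's frame with the inverse velocity-addition law: u' = (u − v)/(1 − uv/c²), taking u = β_B and v = β_A.
u' = (-0.578 − 0.566) / (1 − (0.566)(-0.578)) = -1.1440/1.3271 = -0.8620.

-0.862c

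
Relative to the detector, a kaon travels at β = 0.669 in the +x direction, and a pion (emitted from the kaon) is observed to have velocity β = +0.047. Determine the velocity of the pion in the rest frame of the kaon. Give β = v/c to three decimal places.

Invert the composition law: u' = (u − v)/(1 − uv/c²).
u' = (0.047 − 0.669) / (1 − (0.047)(0.669)) = -0.6220/0.9686 = -0.6422.

β = -0.642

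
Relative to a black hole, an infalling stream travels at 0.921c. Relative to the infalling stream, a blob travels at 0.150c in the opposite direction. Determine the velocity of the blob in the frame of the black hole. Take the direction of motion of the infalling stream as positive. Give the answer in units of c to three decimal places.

+0.895c

With v = 0.921 and u' = -0.150 (in units of c),
u = (u' + v)/(1 + u'v/c²):
u = (-0.150 + 0.921) / (1 + (-0.150)·0.921) = 0.7710/0.8619 = 0.8946
(Galilean addition would give +0.771c.)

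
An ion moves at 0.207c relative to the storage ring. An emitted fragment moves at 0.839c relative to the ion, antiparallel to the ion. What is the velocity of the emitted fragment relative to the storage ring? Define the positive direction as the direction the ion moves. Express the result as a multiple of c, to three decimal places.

-0.765c

With v = 0.207 and u' = -0.839 (in units of c),
u = (u' + v)/(1 + u'v/c²):
u = (-0.839 + 0.207) / (1 + (-0.839)·0.207) = -0.6320/0.8263 = -0.7648
(Galilean addition would give -0.632c.)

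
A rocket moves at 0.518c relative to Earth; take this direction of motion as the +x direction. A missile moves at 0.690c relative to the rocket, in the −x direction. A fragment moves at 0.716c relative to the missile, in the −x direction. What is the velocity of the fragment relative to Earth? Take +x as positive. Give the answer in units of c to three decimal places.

Apply u = (u' + v)/(1 + u'v/c²) successively, working outward toward Earth.
Start: velocity of the rocket relative to Earth = 0.5180c.
Compose with the missile (u' = -0.690 in the rocket frame): u_1 = (-0.690 + 0.518) / (1 + (-0.690)·0.518) = -0.1720/0.6426 = -0.2677.
Compose with the fragment (u' = -0.716 in the missile frame): u_2 = (-0.716 + (-0.268)) / (1 + (-0.716)·(-0.268)) = -0.9837/1.1917 = -0.8255.

-0.825c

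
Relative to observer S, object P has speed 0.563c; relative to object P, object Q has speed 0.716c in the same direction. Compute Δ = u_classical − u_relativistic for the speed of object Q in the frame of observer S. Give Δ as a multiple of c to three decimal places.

Galilean: u_cl = 0.716 + 0.563 = 1.2790.
Relativistic: u_rel = (0.716 + 0.563) / (1 + 0.716·0.563) = 1.2790/1.4031 = 0.9115.
Δ = 1.2790 − 0.9115 = 0.3675.
(The classical prediction exceeds c; the relativistic result does not.)

Δ = 0.367c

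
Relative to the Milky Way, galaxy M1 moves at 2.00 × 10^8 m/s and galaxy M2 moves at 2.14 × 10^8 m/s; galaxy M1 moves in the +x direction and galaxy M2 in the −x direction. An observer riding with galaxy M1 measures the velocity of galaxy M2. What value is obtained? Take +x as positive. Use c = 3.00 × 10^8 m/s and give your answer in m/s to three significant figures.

β_A = 0.667, β_B = -0.713 (dividing each by c = 3.00 × 10^8 m/s).
Transform to A's frame with the inverse velocity-addition law: u' = (u − v)/(1 − uv/c²), taking u = β_B and v = β_A.
u' = (-0.713 − 0.667) / (1 − (0.667)(-0.713)) = -1.3800/1.4756 = -0.9352.
u' = -0.9352 × 3.00 × 10^8 m/s.

-2.81 × 10^8 m/s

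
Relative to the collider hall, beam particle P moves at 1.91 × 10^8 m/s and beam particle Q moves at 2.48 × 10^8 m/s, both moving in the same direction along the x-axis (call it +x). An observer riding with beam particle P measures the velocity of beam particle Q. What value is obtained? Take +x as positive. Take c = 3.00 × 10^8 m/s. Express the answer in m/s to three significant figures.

+1.20 × 10^8 m/s

β_A = 0.637, β_B = 0.827 (dividing each by c = 3.00 × 10^8 m/s).
Transform to A's frame with the inverse velocity-addition law: u' = (u − v)/(1 − uv/c²), taking u = β_B and v = β_A.
u' = (0.827 − 0.637) / (1 − (0.637)(0.827)) = 0.1900/0.4737 = 0.4011.
u' = 0.4011 × 3.00 × 10^8 m/s.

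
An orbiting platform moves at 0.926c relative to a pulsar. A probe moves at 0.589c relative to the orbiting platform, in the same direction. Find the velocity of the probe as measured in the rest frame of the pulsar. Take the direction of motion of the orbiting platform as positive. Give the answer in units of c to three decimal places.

With v = 0.926 and u' = 0.589 (in units of c),
u = (u' + v)/(1 + u'v/c²):
u = (0.589 + 0.926) / (1 + 0.589·0.926) = 1.5150/1.5454 = 0.9803

0.980c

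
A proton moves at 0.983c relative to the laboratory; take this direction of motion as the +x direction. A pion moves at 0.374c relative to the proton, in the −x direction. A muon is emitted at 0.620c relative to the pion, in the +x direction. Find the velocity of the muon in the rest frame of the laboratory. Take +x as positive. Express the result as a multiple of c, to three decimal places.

Apply u = (u' + v)/(1 + u'v/c²) successively, working outward toward the laboratory.
Start: velocity of the proton relative to the laboratory = 0.9830c.
Compose with the pion (u' = -0.374 in the proton frame): u_1 = (-0.374 + 0.983) / (1 + (-0.374)·0.983) = 0.6090/0.6324 = 0.9631.
Compose with the muon (u' = 0.620 in the pion frame): u_2 = (0.620 + 0.963) / (1 + 0.620·0.963) = 1.5831/1.5971 = 0.9912.

+0.991c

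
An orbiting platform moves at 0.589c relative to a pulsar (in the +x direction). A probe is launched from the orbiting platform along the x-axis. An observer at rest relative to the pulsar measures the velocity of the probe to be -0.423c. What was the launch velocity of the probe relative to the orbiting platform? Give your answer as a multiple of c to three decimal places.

-0.810c

Invert the composition law: u' = (u − v)/(1 − uv/c²).
u' = (-0.423 − 0.589) / (1 − (-0.423)(0.589)) = -1.0120/1.2491 = -0.8102.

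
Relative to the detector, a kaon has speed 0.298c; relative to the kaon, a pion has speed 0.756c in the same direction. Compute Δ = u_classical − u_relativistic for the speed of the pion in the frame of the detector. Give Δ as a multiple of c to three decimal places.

Galilean: u_cl = 0.756 + 0.298 = 1.0540.
Relativistic: u_rel = (0.756 + 0.298) / (1 + 0.756·0.298) = 1.0540/1.2253 = 0.8602.
Δ = 1.0540 − 0.8602 = 0.1938.
(The classical prediction exceeds c; the relativistic result does not.)

Δ = 0.194c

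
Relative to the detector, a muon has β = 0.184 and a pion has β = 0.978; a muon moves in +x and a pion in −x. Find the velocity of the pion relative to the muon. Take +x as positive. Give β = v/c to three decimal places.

β = -0.985

β_A = 0.184, β_B = -0.978.
Transform to A's frame with the inverse velocity-addition law: u' = (u − v)/(1 − uv/c²), taking u = β_B and v = β_A.
u' = (-0.978 − 0.184) / (1 − (0.184)(-0.978)) = -1.1620/1.1800 = -0.9848.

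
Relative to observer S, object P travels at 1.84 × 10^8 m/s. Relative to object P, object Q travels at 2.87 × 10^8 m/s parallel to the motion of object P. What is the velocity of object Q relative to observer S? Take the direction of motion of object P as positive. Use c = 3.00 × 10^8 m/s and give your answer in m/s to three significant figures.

2.97 × 10^8 m/s

In units of c (dividing by 3.00 × 10^8 m/s): v = 0.613, u' = 0.957.
u = (u' + v)/(1 + u'v/c²):
u = (0.957 + 0.613) / (1 + 0.957·0.613) = 1.5700/1.5868 = 0.9894
(Galilean addition would give +1.570c, exceeding c.)
Converting back: u = 0.9894 × 3.00 × 10^8 m/s.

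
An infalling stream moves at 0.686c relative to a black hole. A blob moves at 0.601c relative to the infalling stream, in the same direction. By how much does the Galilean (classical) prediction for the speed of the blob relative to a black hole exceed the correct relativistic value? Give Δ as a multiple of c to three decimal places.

Δ = 0.376c

Galilean: u_cl = 0.601 + 0.686 = 1.2870.
Relativistic: u_rel = (0.601 + 0.686) / (1 + 0.601·0.686) = 1.2870/1.4123 = 0.9113.
Δ = 1.2870 − 0.9113 = 0.3757.
(The classical prediction exceeds c; the relativistic result does not.)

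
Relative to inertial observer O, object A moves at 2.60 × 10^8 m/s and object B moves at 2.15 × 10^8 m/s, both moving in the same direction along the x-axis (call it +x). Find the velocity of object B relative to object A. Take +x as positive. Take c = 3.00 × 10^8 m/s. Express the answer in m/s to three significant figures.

-1.19 × 10^8 m/s

β_A = 0.867, β_B = 0.717 (dividing each by c = 3.00 × 10^8 m/s).
Transform to A's frame with the inverse velocity-addition law: u' = (u − v)/(1 − uv/c²), taking u = β_B and v = β_A.
u' = (0.717 − 0.867) / (1 − (0.867)(0.717)) = -0.1500/0.3789 = -0.3959.
u' = -0.3959 × 3.00 × 10^8 m/s.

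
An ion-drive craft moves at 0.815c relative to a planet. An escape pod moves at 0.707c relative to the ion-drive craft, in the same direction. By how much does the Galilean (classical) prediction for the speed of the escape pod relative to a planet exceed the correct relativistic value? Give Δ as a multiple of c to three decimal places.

Galilean: u_cl = 0.707 + 0.815 = 1.5220.
Relativistic: u_rel = (0.707 + 0.815) / (1 + 0.707·0.815) = 1.5220/1.5762 = 0.9656.
Δ = 1.5220 − 0.9656 = 0.5564.
(The classical prediction exceeds c; the relativistic result does not.)

Δ = 0.556c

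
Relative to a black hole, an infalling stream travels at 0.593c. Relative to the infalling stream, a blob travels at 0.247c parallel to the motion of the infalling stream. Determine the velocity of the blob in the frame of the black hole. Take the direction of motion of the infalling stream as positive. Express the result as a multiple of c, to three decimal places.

With v = 0.593 and u' = 0.247 (in units of c),
u = (u' + v)/(1 + u'v/c²):
u = (0.247 + 0.593) / (1 + 0.247·0.593) = 0.8400/1.1465 = 0.7327

0.733c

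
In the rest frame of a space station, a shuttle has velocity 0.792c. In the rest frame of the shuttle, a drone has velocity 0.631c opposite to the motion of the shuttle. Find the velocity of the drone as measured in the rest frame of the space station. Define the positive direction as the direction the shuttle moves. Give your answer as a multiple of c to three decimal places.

With v = 0.792 and u' = -0.631 (in units of c),
u = (u' + v)/(1 + u'v/c²):
u = (-0.631 + 0.792) / (1 + (-0.631)·0.792) = 0.1610/0.5002 = 0.3218

+0.322c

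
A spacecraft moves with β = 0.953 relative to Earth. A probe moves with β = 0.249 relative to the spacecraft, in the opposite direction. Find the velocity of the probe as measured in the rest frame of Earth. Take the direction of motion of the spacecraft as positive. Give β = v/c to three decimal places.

β = +0.923

With v = 0.953 and u' = -0.249 (in units of c),
u = (u' + v)/(1 + u'v/c²):
u = (-0.249 + 0.953) / (1 + (-0.249)·0.953) = 0.7040/0.7627 = 0.9230
(Galilean addition would give +0.704c.)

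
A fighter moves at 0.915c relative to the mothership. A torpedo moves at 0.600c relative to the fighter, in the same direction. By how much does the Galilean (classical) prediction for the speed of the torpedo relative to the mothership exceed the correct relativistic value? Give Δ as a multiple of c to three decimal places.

Galilean: u_cl = 0.600 + 0.915 = 1.5150.
Relativistic: u_rel = (0.600 + 0.915) / (1 + 0.600·0.915) = 1.5150/1.5490 = 0.9781.
Δ = 1.5150 − 0.9781 = 0.5369.
(The classical prediction exceeds c; the relativistic result does not.)

Δ = 0.537c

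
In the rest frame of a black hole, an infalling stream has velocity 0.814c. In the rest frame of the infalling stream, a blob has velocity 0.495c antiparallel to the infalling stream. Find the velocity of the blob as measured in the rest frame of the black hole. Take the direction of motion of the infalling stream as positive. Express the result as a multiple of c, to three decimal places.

With v = 0.814 and u' = -0.495 (in units of c),
u = (u' + v)/(1 + u'v/c²):
u = (-0.495 + 0.814) / (1 + (-0.495)·0.814) = 0.3190/0.5971 = 0.5343
(Galilean addition would give +0.319c.)

+0.534c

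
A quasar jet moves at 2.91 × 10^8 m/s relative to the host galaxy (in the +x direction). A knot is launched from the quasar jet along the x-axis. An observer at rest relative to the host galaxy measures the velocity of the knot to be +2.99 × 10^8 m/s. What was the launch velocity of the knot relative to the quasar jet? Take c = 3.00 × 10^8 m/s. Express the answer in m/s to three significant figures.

+2.41 × 10^8 m/s

v = 0.970c, u = 0.997c.
Invert the composition law: u' = (u − v)/(1 − uv/c²).
u' = (0.997 − 0.970) / (1 − (0.997)(0.970)) = 0.0267/0.0332 = 0.8024.
u' = 0.8024 × 3.00 × 10^8 m/s.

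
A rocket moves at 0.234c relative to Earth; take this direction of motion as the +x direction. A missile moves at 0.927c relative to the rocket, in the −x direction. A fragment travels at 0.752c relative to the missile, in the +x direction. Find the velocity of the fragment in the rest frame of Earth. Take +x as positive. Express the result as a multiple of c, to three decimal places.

Apply u = (u' + v)/(1 + u'v/c²) successively, working outward toward Earth.
Start: velocity of the rocket relative to Earth = 0.2340c.
Compose with the missile (u' = -0.927 in the rocket frame): u_1 = (-0.927 + 0.234) / (1 + (-0.927)·0.234) = -0.6930/0.7831 = -0.8850.
Compose with the fragment (u' = 0.752 in the missile frame): u_2 = (0.752 + (-0.885)) / (1 + 0.752·(-0.885)) = -0.1330/0.3345 = -0.3975.

-0.397c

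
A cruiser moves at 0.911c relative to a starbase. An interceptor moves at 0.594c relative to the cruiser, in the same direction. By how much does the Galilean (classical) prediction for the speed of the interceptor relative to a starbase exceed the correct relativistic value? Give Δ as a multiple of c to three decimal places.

Galilean: u_cl = 0.594 + 0.911 = 1.5050.
Relativistic: u_rel = (0.594 + 0.911) / (1 + 0.594·0.911) = 1.5050/1.5411 = 0.9766.
Δ = 1.5050 − 0.9766 = 0.5284.
(The classical prediction exceeds c; the relativistic result does not.)

Δ = 0.528c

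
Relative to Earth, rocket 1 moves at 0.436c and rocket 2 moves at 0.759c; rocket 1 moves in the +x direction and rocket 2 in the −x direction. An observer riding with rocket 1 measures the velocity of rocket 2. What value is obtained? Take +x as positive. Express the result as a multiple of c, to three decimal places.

β_A = 0.436, β_B = -0.759.
Transform to A's frame with the inverse velocity-addition law: u' = (u − v)/(1 − uv/c²), taking u = β_B and v = β_A.
u' = (-0.759 − 0.436) / (1 − (0.436)(-0.759)) = -1.1950/1.3309 = -0.8979.

-0.898c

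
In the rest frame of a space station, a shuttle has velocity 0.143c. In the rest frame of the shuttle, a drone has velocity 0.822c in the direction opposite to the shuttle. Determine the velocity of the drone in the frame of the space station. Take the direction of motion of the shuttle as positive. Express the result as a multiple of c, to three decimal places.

-0.769c

With v = 0.143 and u' = -0.822 (in units of c),
u = (u' + v)/(1 + u'v/c²):
u = (-0.822 + 0.143) / (1 + (-0.822)·0.143) = -0.6790/0.8825 = -0.7694
(Galilean addition would give -0.679c.)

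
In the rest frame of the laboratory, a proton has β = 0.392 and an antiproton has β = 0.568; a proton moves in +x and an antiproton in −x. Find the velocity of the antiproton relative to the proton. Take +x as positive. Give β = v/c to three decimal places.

β_A = 0.392, β_B = -0.568.
Transform to A's frame with the inverse velocity-addition law: u' = (u − v)/(1 − uv/c²), taking u = β_B and v = β_A.
u' = (-0.568 − 0.392) / (1 − (0.392)(-0.568)) = -0.9600/1.2227 = -0.7852.

β = -0.785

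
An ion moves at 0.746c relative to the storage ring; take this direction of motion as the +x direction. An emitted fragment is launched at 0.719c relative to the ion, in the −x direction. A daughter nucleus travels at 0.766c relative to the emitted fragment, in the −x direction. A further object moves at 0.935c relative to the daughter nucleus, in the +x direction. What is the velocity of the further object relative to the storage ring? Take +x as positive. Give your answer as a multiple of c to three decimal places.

+0.632c

Apply u = (u' + v)/(1 + u'v/c²) successively, working outward toward the storage ring.
Start: velocity of the ion relative to the storage ring = 0.7460c.
Compose with the emitted fragment (u' = -0.719 in the ion frame): u_1 = (-0.719 + 0.746) / (1 + (-0.719)·0.746) = 0.0270/0.4636 = 0.0582.
Compose with the daughter nucleus (u' = -0.766 in the emitted fragment frame): u_2 = (-0.766 + 0.058) / (1 + (-0.766)·0.058) = -0.7078/0.9554 = -0.7408.
Compose with the further object (u' = 0.935 in the daughter nucleus frame): u_3 = (0.935 + (-0.741)) / (1 + 0.935·(-0.741)) = 0.1942/0.3073 = 0.6318.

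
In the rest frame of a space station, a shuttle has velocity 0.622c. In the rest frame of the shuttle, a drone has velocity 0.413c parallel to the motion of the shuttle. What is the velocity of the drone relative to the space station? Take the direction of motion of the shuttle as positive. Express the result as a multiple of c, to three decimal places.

With v = 0.622 and u' = 0.413 (in units of c),
u = (u' + v)/(1 + u'v/c²):
u = (0.413 + 0.622) / (1 + 0.413·0.622) = 1.0350/1.2569 = 0.8235

0.823c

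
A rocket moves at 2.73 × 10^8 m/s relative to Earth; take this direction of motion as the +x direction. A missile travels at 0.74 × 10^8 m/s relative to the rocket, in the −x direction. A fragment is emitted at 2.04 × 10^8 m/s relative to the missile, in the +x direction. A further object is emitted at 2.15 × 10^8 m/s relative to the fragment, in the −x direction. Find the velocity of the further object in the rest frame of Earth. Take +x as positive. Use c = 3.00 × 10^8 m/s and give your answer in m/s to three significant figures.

+2.50 × 10^8 m/s

Apply u = (u' + v)/(1 + u'v/c²) successively, working outward toward Earth.
(Dividing each given speed by c = 3.00 × 10^8 m/s to work in units of c.)
Start: velocity of the rocket relative to Earth = 0.9100c.
Compose with the missile (u' = -0.247 in the rocket frame): u_1 = (-0.247 + 0.910) / (1 + (-0.247)·0.910) = 0.6633/0.7755 = 0.8553.
Compose with the fragment (u' = 0.680 in the missile frame): u_2 = (0.680 + 0.855) / (1 + 0.680·0.855) = 1.5353/1.5816 = 0.9707.
Compose with the further object (u' = -0.717 in the fragment frame): u_3 = (-0.717 + 0.971) / (1 + (-0.717)·0.971) = 0.2541/0.3043 = 0.8349.
So u = 0.8349 × 3.00 × 10^8 m/s.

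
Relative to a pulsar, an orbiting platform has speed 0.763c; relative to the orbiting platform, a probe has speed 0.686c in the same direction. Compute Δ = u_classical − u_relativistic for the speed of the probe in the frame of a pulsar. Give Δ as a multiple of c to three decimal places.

Galilean: u_cl = 0.686 + 0.763 = 1.4490.
Relativistic: u_rel = (0.686 + 0.763) / (1 + 0.686·0.763) = 1.4490/1.5234 = 0.9512.
Δ = 1.4490 − 0.9512 = 0.4978.
(The classical prediction exceeds c; the relativistic result does not.)

Δ = 0.498c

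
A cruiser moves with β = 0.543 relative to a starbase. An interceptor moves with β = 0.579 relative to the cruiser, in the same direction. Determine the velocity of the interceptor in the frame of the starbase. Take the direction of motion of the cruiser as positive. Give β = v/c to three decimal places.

β = 0.854

With v = 0.543 and u' = 0.579 (in units of c),
u = (u' + v)/(1 + u'v/c²):
u = (0.579 + 0.543) / (1 + 0.579·0.543) = 1.1220/1.3144 = 0.8536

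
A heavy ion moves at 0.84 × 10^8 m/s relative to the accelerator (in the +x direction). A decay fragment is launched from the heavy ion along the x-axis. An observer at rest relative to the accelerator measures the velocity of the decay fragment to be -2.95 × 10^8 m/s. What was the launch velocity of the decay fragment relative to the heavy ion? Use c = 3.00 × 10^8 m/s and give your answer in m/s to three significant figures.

-2.97 × 10^8 m/s

v = 0.280c, u = -0.983c.
Invert the composition law: u' = (u − v)/(1 − uv/c²).
u' = (-0.983 − 0.280) / (1 − (-0.983)(0.280)) = -1.2633/1.2753 = -0.9906.
u' = -0.9906 × 3.00 × 10^8 m/s.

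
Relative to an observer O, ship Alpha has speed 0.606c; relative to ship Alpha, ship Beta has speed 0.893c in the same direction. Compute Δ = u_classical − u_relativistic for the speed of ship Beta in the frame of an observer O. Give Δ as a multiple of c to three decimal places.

Δ = 0.526c

Galilean: u_cl = 0.893 + 0.606 = 1.4990.
Relativistic: u_rel = (0.893 + 0.606) / (1 + 0.893·0.606) = 1.4990/1.5412 = 0.9726.
Δ = 1.4990 − 0.9726 = 0.5264.
(The classical prediction exceeds c; the relativistic result does not.)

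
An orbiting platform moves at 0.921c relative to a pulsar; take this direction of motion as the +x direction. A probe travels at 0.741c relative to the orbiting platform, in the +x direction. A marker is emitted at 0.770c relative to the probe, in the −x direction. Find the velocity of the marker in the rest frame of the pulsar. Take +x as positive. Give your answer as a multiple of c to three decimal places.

Apply u = (u' + v)/(1 + u'v/c²) successively, working outward toward the pulsar.
Start: velocity of the orbiting platform relative to the pulsar = 0.9210c.
Compose with the probe (u' = 0.741 in the orbiting platform frame): u_1 = (0.741 + 0.921) / (1 + 0.741·0.921) = 1.6620/1.6825 = 0.9878.
Compose with the marker (u' = -0.770 in the probe frame): u_2 = (-0.770 + 0.988) / (1 + (-0.770)·0.988) = 0.2178/0.2394 = 0.9101.

+0.910c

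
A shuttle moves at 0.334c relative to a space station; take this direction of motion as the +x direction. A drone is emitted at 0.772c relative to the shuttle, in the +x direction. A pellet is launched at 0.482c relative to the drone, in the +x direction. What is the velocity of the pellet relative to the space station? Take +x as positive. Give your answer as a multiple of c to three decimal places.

0.956c

Apply u = (u' + v)/(1 + u'v/c²) successively, working outward toward the space station.
Start: velocity of the shuttle relative to the space station = 0.3340c.
Compose with the drone (u' = 0.772 in the shuttle frame): u_1 = (0.772 + 0.334) / (1 + 0.772·0.334) = 1.1060/1.2578 = 0.8793.
Compose with the pellet (u' = 0.482 in the drone frame): u_2 = (0.482 + 0.879) / (1 + 0.482·0.879) = 1.3613/1.4238 = 0.9561.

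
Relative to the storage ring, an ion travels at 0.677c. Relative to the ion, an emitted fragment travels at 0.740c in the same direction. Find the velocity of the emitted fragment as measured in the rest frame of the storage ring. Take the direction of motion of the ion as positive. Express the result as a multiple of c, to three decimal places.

0.944c

With v = 0.677 and u' = 0.740 (in units of c),
u = (u' + v)/(1 + u'v/c²):
u = (0.740 + 0.677) / (1 + 0.740·0.677) = 1.4170/1.5010 = 0.9440
(Galilean addition would give +1.417c, exceeding c.)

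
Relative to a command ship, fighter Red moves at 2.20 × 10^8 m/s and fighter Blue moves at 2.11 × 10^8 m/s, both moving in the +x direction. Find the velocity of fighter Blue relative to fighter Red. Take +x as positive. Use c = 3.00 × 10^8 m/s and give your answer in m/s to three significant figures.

β_A = 0.733, β_B = 0.703 (dividing each by c = 3.00 × 10^8 m/s).
Transform to A's frame with the inverse velocity-addition law: u' = (u − v)/(1 − uv/c²), taking u = β_B and v = β_A.
u' = (0.703 − 0.733) / (1 − (0.733)(0.703)) = -0.0300/0.4842 = -0.0620.
u' = -0.0620 × 3.00 × 10^8 m/s.

-1.86 × 10^7 m/s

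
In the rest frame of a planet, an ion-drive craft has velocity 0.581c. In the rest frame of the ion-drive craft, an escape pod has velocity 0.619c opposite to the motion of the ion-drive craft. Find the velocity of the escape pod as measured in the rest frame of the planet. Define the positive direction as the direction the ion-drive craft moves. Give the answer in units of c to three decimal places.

With v = 0.581 and u' = -0.619 (in units of c),
u = (u' + v)/(1 + u'v/c²):
u = (-0.619 + 0.581) / (1 + (-0.619)·0.581) = -0.0380/0.6404 = -0.0593

-0.059c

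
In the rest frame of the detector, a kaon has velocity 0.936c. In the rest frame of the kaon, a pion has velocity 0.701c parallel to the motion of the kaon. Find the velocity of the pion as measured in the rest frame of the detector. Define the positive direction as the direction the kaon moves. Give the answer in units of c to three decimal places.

0.988c

With v = 0.936 and u' = 0.701 (in units of c),
u = (u' + v)/(1 + u'v/c²):
u = (0.701 + 0.936) / (1 + 0.701·0.936) = 1.6370/1.6561 = 0.9884
(Galilean addition would give +1.637c, exceeding c.)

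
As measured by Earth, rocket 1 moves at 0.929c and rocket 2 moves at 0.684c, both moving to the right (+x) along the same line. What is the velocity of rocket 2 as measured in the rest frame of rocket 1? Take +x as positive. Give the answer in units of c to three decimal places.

-0.672c

β_A = 0.929, β_B = 0.684.
Transform to A's frame with the inverse velocity-addition law: u' = (u − v)/(1 − uv/c²), taking u = β_B and v = β_A.
u' = (0.684 − 0.929) / (1 − (0.929)(0.684)) = -0.2450/0.3646 = -0.6720.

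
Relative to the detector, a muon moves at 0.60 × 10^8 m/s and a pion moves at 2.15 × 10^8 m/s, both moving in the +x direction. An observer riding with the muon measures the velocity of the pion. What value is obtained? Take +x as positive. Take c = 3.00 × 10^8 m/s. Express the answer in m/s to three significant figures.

β_A = 0.200, β_B = 0.717 (dividing each by c = 3.00 × 10^8 m/s).
Transform to A's frame with the inverse velocity-addition law: u' = (u − v)/(1 − uv/c²), taking u = β_B and v = β_A.
u' = (0.717 − 0.200) / (1 − (0.200)(0.717)) = 0.5167/0.8567 = 0.6031.
u' = 0.6031 × 3.00 × 10^8 m/s.

+1.81 × 10^8 m/s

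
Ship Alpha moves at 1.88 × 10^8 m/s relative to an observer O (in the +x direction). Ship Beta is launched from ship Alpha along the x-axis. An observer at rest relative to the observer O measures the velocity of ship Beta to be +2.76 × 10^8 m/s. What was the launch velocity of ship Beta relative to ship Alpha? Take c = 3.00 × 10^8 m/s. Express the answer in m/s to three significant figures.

v = 0.627c, u = 0.920c.
Invert the composition law: u' = (u − v)/(1 − uv/c²).
u' = (0.920 − 0.627) / (1 − (0.920)(0.627)) = 0.2933/0.4235 = 0.6927.
u' = 0.6927 × 3.00 × 10^8 m/s.

+2.08 × 10^8 m/s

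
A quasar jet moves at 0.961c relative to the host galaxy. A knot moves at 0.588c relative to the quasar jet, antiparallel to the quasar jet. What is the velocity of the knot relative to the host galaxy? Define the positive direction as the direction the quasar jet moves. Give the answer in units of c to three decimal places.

+0.858c

With v = 0.961 and u' = -0.588 (in units of c),
u = (u' + v)/(1 + u'v/c²):
u = (-0.588 + 0.961) / (1 + (-0.588)·0.961) = 0.3730/0.4349 = 0.8576
(Galilean addition would give +0.373c.)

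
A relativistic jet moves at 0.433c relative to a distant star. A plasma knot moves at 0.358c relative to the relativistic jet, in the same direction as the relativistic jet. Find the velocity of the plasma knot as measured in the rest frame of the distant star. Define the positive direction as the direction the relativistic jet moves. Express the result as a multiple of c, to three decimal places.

0.685c

With v = 0.433 and u' = 0.358 (in units of c),
u = (u' + v)/(1 + u'v/c²):
u = (0.358 + 0.433) / (1 + 0.358·0.433) = 0.7910/1.1550 = 0.6848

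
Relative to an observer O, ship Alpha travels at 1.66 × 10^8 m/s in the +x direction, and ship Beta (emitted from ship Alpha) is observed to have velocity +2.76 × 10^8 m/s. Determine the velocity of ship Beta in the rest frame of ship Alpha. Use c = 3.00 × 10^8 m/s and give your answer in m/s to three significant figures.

+2.24 × 10^8 m/s

v = 0.553c, u = 0.920c.
Invert the composition law: u' = (u − v)/(1 − uv/c²).
u' = (0.920 − 0.553) / (1 − (0.920)(0.553)) = 0.3667/0.4909 = 0.7469.
u' = 0.7469 × 3.00 × 10^8 m/s.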